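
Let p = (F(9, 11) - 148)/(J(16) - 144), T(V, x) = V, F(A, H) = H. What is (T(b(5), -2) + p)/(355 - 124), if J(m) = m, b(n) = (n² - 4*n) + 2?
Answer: 1033/29568 ≈ 0.034936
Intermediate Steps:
b(n) = 2 + n² - 4*n
p = 137/128 (p = (11 - 148)/(16 - 144) = -137/(-128) = -137*(-1/128) = 137/128 ≈ 1.0703)
(T(b(5), -2) + p)/(355 - 124) = ((2 + 5² - 4*5) + 137/128)/(355 - 124) = ((2 + 25 - 20) + 137/128)/231 = (7 + 137/128)*(1/231) = (1033/128)*(1/231) = 1033/29568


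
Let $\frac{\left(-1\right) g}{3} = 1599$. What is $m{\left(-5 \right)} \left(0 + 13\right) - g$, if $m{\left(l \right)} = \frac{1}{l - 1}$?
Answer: $\frac{28769}{6} \approx 4794.8$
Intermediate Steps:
$g = -4797$ ($g = \left(-3\right) 1599 = -4797$)
$m{\left(l \right)} = \frac{1}{-1 + l}$
$m{\left(-5 \right)} \left(0 + 13\right) - g = \frac{0 + 13}{-1 - 5} - -4797 = \frac{1}{-6} \cdot 13 + 4797 = \left(- \frac{1}{6}\right) 13 + 4797 = - \frac{13}{6} + 4797 = \frac{28769}{6}$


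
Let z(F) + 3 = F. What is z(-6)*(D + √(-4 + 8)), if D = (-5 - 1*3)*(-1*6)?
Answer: -450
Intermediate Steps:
z(F) = -3 + F
D = 48 (D = (-5 - 3)*(-6) = -8*(-6) = 48)
z(-6)*(D + √(-4 + 8)) = (-3 - 6)*(48 + √(-4 + 8)) = -9*(48 + √4) = -9*(48 + 2) = -9*50 = -450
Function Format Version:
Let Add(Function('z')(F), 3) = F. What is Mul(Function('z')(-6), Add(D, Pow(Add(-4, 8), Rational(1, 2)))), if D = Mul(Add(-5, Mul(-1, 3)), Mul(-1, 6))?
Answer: -450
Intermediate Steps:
Function('z')(F) = Add(-3, F)
D = 48 (D = Mul(Add(-5, -3), -6) = Mul(-8, -6) = 48)
Mul(Function('z')(-6), Add(D, Pow(Add(-4, 8), Rational(1, 2)))) = Mul(Add(-3, -6), Add(48, Pow(Add(-4, 8), Rational(1, 2)))) = Mul(-9, Add(48, Pow(4, Rational(1, 2)))) = Mul(-9, Add(48, 2)) = Mul(-9, 50) = -450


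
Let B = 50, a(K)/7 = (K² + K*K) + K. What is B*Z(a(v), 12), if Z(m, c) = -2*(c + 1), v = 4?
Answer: -1300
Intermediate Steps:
a(K) = 7*K + 14*K² (a(K) = 7*((K² + K*K) + K) = 7*((K² + K²) + K) = 7*(2*K² + K) = 7*(K + 2*K²) = 7*K + 14*K²)
Z(m, c) = -2 - 2*c (Z(m, c) = -2*(1 + c) = -2 - 2*c)
B*Z(a(v), 12) = 50*(-2 - 2*12) = 50*(-2 - 24) = 50*(-26) = -1300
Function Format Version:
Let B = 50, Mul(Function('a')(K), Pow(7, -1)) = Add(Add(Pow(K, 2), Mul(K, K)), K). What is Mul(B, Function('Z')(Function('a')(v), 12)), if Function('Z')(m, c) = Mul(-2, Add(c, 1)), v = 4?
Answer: -1300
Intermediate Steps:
Function('a')(K) = Add(Mul(7, K), Mul(14, Pow(K, 2))) (Function('a')(K) = Mul(7, Add(Add(Pow(K, 2), Mul(K, K)), K)) = Mul(7, Add(Add(Pow(K, 2), Pow(K, 2)), K)) = Mul(7, Add(Mul(2, Pow(K, 2)), K)) = Mul(7, Add(K, Mul(2, Pow(K, 2)))) = Add(Mul(7, K), Mul(14, Pow(K, 2))))
Function('Z')(m, c) = Add(-2, Mul(-2, c)) (Function('Z')(m, c) = Mul(-2, Add(1, c)) = Add(-2, Mul(-2, c)))
Mul(B, Function('Z')(Function('a')(v), 12)) = Mul(50, Add(-2, Mul(-2, 12))) = Mul(50, Add(-2, -24)) = Mul(50, -26) = -1300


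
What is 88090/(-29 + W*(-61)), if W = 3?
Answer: -44045/106 ≈ -415.52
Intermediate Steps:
88090/(-29 + W*(-61)) = 88090/(-29 + 3*(-61)) = 88090/(-29 - 183) = 88090/(-212) = 88090*(-1/212) = -44045/106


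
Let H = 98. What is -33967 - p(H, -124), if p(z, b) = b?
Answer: -33843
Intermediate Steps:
-33967 - p(H, -124) = -33967 - 1*(-124) = -33967 + 124 = -33843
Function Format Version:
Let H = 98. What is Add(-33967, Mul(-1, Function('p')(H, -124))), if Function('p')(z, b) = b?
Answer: -33843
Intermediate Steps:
Add(-33967, Mul(-1, Function('p')(H, -124))) = Add(-33967, Mul(-1, -124)) = Add(-33967, 124) = -33843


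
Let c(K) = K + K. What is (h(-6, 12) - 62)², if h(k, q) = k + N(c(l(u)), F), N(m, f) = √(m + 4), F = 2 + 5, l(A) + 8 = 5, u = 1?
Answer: (68 - I*√2)² ≈ 4622.0 - 192.33*I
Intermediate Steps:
l(A) = -3 (l(A) = -8 + 5 = -3)
c(K) = 2*K
F = 7
N(m, f) = √(4 + m)
h(k, q) = k + I*√2 (h(k, q) = k + √(4 + 2*(-3)) = k + √(4 - 6) = k + √(-2) = k + I*√2)
(h(-6, 12) - 62)² = ((-6 + I*√2) - 62)² = (-68 + I*√2)²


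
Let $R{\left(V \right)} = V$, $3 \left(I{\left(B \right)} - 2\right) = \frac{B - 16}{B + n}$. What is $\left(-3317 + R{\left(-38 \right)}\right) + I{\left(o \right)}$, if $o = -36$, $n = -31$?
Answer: $- \frac{673901}{201} \approx -3352.7$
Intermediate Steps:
$I{\left(B \right)} = 2 + \frac{-16 + B}{3 \left(-31 + B\right)}$ ($I{\left(B \right)} = 2 + \frac{\left(B - 16\right) \frac{1}{B - 31}}{3} = 2 + \frac{\left(-16 + B\right) \frac{1}{-31 + B}}{3} = 2 + \frac{\frac{1}{-31 + B} \left(-16 + B\right)}{3} = 2 + \frac{-16 + B}{3 \left(-31 + B\right)}$)
$\left(-3317 + R{\left(-38 \right)}\right) + I{\left(o \right)} = \left(-3317 - 38\right) + \frac{-202 + 7 \left(-36\right)}{3 \left(-31 - 36\right)} = -3355 + \frac{-202 - 252}{3 \left(-67\right)} = -3355 + \frac{1}{3} \left(- \frac{1}{67}\right) \left(-454\right) = -3355 + \frac{454}{201} = - \frac{673901}{201}$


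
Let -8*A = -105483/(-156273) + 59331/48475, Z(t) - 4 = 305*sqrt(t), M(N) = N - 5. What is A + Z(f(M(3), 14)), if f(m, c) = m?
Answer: 19002129651/5050222450 + 305*I*sqrt(2) ≈ 3.7626 + 431.33*I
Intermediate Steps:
M(N) = -5 + N
Z(t) = 4 + 305*sqrt(t)
A = -1198760149/5050222450 (A = -(-105483/(-156273) + 59331/48475)/8 = -(-105483*(-1/156273) + 59331*(1/48475))/8 = -(35161/52091 + 59331/48475)/8 = -1/8*4795040596/2525111225 = -1198760149/5050222450 ≈ -0.23737)
A + Z(f(M(3), 14)) = -1198760149/5050222450 + (4 + 305*sqrt(-5 + 3)) = -1198760149/5050222450 + (4 + 305*sqrt(-2)) = -1198760149/5050222450 + (4 + 305*(I*sqrt(2))) = -1198760149/5050222450 + (4 + 305*I*sqrt(2)) = 19002129651/5050222450 + 305*I*sqrt(2)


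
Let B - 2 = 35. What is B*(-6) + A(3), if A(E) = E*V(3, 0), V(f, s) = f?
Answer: -213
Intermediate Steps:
B = 37 (B = 2 + 35 = 37)
A(E) = 3*E (A(E) = E*3 = 3*E)
B*(-6) + A(3) = 37*(-6) + 3*3 = -222 + 9 = -213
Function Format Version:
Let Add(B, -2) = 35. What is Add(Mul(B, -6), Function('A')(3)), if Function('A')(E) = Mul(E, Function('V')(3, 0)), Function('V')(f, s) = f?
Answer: -213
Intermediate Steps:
B = 37 (B = Add(2, 35) = 37)
Function('A')(E) = Mul(3, E) (Function('A')(E) = Mul(E, 3) = Mul(3, E))
Add(Mul(B, -6), Function('A')(3)) = Add(Mul(37, -6), Mul(3, 3)) = Add(-222, 9) = -213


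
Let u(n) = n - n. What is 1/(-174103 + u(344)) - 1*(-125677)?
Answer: 21880742730/174103 ≈ 1.2568e+5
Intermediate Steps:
u(n) = 0
1/(-174103 + u(344)) - 1*(-125677) = 1/(-174103 + 0) - 1*(-125677) = 1/(-174103) + 125677 = -1/174103 + 125677 = 21880742730/174103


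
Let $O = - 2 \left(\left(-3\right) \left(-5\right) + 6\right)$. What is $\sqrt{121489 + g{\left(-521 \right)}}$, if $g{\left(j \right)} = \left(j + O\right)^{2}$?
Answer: $\sqrt{438458} \approx 662.16$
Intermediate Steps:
$O = -42$ ($O = - 2 \left(15 + 6\right) = \left(-2\right) 21 = -42$)
$g{\left(j \right)} = \left(-42 + j\right)^{2}$ ($g{\left(j \right)} = \left(j - 42\right)^{2} = \left(-42 + j\right)^{2}$)
$\sqrt{121489 + g{\left(-521 \right)}} = \sqrt{121489 + \left(-42 - 521\right)^{2}} = \sqrt{121489 + \left(-563\right)^{2}} = \sqrt{121489 + 316969} = \sqrt{438458}$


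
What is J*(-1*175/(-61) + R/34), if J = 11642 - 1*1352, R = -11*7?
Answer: 6446685/1037 ≈ 6216.7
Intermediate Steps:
R = -77
J = 10290 (J = 11642 - 1352 = 10290)
J*(-1*175/(-61) + R/34) = 10290*(-1*175/(-61) - 77/34) = 10290*(-175*(-1/61) - 77*1/34) = 10290*(175/61 - 77/34) = 10290*(1253/2074) = 6446685/1037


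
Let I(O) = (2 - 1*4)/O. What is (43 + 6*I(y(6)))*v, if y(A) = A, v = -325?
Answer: -13325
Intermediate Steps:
I(O) = -2/O (I(O) = (2 - 4)/O = -2/O)
(43 + 6*I(y(6)))*v = (43 + 6*(-2/6))*(-325) = (43 + 6*(-2*⅙))*(-325) = (43 + 6*(-⅓))*(-325) = (43 - 2)*(-325) = 41*(-325) = -13325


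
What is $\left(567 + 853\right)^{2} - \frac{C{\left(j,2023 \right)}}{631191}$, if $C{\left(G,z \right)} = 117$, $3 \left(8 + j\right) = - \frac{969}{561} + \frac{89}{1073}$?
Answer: $\frac{424244510761}{210397} \approx 2.0164 \cdot 10^{6}$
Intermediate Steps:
$j = - \frac{302680}{35409}$ ($j = -8 + \frac{- \frac{969}{561} + \frac{89}{1073}}{3} = -8 + \frac{\left(-969\right) \frac{1}{561} + 89 \cdot \frac{1}{1073}}{3} = -8 + \frac{- \frac{19}{11} + \frac{89}{1073}}{3} = -8 + \frac{1}{3} \left(- \frac{19408}{11803}\right) = -8 - \frac{19408}{35409} = - \frac{302680}{35409} \approx -8.5481$)
$\left(567 + 853\right)^{2} - \frac{C{\left(j,2023 \right)}}{631191} = \left(567 + 853\right)^{2} - \frac{117}{631191} = 1420^{2} - 117 \cdot \frac{1}{631191} = 2016400 - \frac{39}{210397} = \frac{424244510761}{210397}$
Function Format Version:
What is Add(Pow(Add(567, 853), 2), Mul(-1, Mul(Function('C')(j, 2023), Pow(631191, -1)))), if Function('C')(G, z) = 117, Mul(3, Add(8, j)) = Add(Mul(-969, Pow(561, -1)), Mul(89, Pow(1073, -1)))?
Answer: Rational(424244510761, 210397) ≈ 2.0164e+6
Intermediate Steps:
j = Rational(-302680, 35409) (j = Add(-8, Mul(Rational(1, 3), Add(Mul(-969, Pow(561, -1)), Mul(89, Pow(1073, -1))))) = Add(-8, Mul(Rational(1, 3), Add(Mul(-969, Rational(1, 561)), Mul(89, Rational(1, 1073))))) = Add(-8, Mul(Rational(1, 3), Add(Rational(-19, 11), Rational(89, 1073)))) = Add(-8, Mul(Rational(1, 3), Rational(-19408, 11803))) = Add(-8, Rational(-19408, 35409)) = Rational(-302680, 35409) ≈ -8.5481)
Add(Pow(Add(567, 853), 2), Mul(-1, Mul(Function('C')(j, 2023), Pow(631191, -1)))) = Add(Pow(Add(567, 853), 2), Mul(-1, Mul(117, Pow(631191, -1)))) = Add(Pow(1420, 2), Mul(-1, Mul(117, Rational(1, 631191)))) = Add(2016400, Mul(-1, Rational(39, 210397))) = Add(2016400, Rational(-39, 210397)) = Rational(424244510761, 210397)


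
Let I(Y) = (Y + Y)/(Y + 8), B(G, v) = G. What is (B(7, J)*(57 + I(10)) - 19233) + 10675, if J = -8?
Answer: -73361/9 ≈ -8151.2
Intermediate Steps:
I(Y) = 2*Y/(8 + Y) (I(Y) = (2*Y)/(8 + Y) = 2*Y/(8 + Y))
(B(7, J)*(57 + I(10)) - 19233) + 10675 = (7*(57 + 2*10/(8 + 10)) - 19233) + 10675 = (7*(57 + 2*10/18) - 19233) + 10675 = (7*(57 + 2*10*(1/18)) - 19233) + 10675 = (7*(57 + 10/9) - 19233) + 10675 = (7*(523/9) - 19233) + 10675 = (3661/9 - 19233) + 10675 = -169436/9 + 10675 = -73361/9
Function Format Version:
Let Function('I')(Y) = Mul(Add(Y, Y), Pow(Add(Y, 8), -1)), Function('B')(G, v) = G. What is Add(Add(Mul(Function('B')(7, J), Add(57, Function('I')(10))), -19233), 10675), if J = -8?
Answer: Rational(-73361, 9) ≈ -8151.2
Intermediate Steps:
Function('I')(Y) = Mul(2, Y, Pow(Add(8, Y), -1)) (Function('I')(Y) = Mul(Mul(2, Y), Pow(Add(8, Y), -1)) = Mul(2, Y, Pow(Add(8, Y), -1)))
Add(Add(Mul(Function('B')(7, J), Add(57, Function('I')(10))), -19233), 10675) = Add(Add(Mul(7, Add(57, Mul(2, 10, Pow(Add(8, 10), -1)))), -19233), 10675) = Add(Add(Mul(7, Add(57, Mul(2, 10, Pow(18, -1)))), -19233), 10675) = Add(Add(Mul(7, Add(57, Mul(2, 10, Rational(1, 18)))), -19233), 10675) = Add(Add(Mul(7, Add(57, Rational(10, 9))), -19233), 10675) = Add(Add(Mul(7, Rational(523, 9)), -19233), 10675) = Add(Add(Rational(3661, 9), -19233), 10675) = Add(Rational(-169436, 9), 10675) = Rational(-73361, 9)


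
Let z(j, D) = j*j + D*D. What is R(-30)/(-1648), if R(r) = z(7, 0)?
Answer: -49/1648 ≈ -0.029733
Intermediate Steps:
z(j, D) = D² + j² (z(j, D) = j² + D² = D² + j²)
R(r) = 49 (R(r) = 0² + 7² = 0 + 49 = 49)
R(-30)/(-1648) = 49/(-1648) = 49*(-1/1648) = -49/1648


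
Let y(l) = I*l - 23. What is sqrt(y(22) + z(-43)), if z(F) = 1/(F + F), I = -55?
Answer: I*sqrt(9119354)/86 ≈ 35.114*I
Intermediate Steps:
y(l) = -23 - 55*l (y(l) = -55*l - 23 = -23 - 55*l)
z(F) = 1/(2*F)
sqrt(y(22) + z(-43)) = sqrt((-23 - 55*22) + (1/2)/(-43)) = sqrt((-23 - 1210) + (1/2)*(-1/43)) = sqrt(-1233 - 1/86) = sqrt(-106039/86) = I*sqrt(9119354)/86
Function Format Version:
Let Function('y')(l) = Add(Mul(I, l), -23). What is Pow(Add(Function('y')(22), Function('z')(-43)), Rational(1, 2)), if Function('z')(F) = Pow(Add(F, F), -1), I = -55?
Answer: Mul(Rational(1, 86), I, Pow(9119354, Rational(1, 2))) ≈ Mul(35.114, I)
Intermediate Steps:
Function('y')(l) = Add(-23, Mul(-55, l)) (Function('y')(l) = Add(Mul(-55, l), -23) = Add(-23, Mul(-55, l)))
Function('z')(F) = Mul(Rational(1, 2), Pow(F, -1)) (Function('z')(F) = Pow(Mul(2, F), -1) = Mul(Rational(1, 2), Pow(F, -1)))
Pow(Add(Function('y')(22), Function('z')(-43)), Rational(1, 2)) = Pow(Add(Add(-23, Mul(-55, 22)), Mul(Rational(1, 2), Pow(-43, -1))), Rational(1, 2)) = Pow(Add(Add(-23, -1210), Mul(Rational(1, 2), Rational(-1, 43))), Rational(1, 2)) = Pow(Add(-1233, Rational(-1, 86)), Rational(1, 2)) = Pow(Rational(-106039, 86), Rational(1, 2)) = Mul(Rational(1, 86), I, Pow(9119354, Rational(1, 2)))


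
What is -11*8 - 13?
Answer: -101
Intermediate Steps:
-11*8 - 13 = -88 - 13 = -101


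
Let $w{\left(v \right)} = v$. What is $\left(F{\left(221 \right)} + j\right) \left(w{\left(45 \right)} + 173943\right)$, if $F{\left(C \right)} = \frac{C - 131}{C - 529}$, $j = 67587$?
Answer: $\frac{905464260882}{77} \approx 1.1759 \cdot 10^{10}$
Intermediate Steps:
$F{\left(C \right)} = \frac{-131 + C}{-529 + C}$
$\left(F{\left(221 \right)} + j\right) \left(w{\left(45 \right)} + 173943\right) = \left(\frac{-131 + 221}{-529 + 221} + 67587\right) \left(45 + 173943\right) = \left(\frac{1}{-308} \cdot 90 + 67587\right) 173988 = \left(\left(- \frac{1}{308}\right) 90 + 67587\right) 173988 = \left(- \frac{45}{154} + 67587\right) 173988 = \frac{10408353}{154} \cdot 173988 = \frac{905464260882}{77}$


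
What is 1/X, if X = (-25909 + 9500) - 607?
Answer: -1/17016 ≈ -5.8768e-5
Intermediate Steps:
X = -17016 (X = -16409 - 607 = -17016)
1/X = 1/(-17016) = -1/17016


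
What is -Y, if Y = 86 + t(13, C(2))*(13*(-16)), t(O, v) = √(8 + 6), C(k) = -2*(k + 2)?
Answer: -86 + 208*√14 ≈ 692.26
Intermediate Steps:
C(k) = -4 - 2*k (C(k) = -2*(2 + k) = -4 - 2*k)
t(O, v) = √14
Y = 86 - 208*√14 (Y = 86 + √14*(13*(-16)) = 86 + √14*(-208) = 86 - 208*√14 ≈ -692.26)
-Y = -(86 - 208*√14) = -86 + 208*√14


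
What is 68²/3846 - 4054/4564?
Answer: 1378063/4388286 ≈ 0.31403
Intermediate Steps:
68²/3846 - 4054/4564 = 4624*(1/3846) - 4054*1/4564 = 2312/1923 - 2027/2282 = 1378063/4388286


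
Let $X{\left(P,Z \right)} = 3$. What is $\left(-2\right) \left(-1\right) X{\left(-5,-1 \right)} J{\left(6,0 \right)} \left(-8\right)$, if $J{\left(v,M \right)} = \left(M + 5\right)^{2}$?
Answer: $-1200$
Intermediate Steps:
$J{\left(v,M \right)} = \left(5 + M\right)^{2}$
$\left(-2\right) \left(-1\right) X{\left(-5,-1 \right)} J{\left(6,0 \right)} \left(-8\right) = \left(-2\right) \left(-1\right) 3 \left(5 + 0\right)^{2} \left(-8\right) = 2 \cdot 3 \cdot 5^{2} \left(-8\right) = 6 \cdot 25 \left(-8\right) = 6 \left(-200\right) = -1200$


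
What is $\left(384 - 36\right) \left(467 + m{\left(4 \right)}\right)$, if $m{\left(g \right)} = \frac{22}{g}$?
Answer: $164430$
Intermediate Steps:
$\left(384 - 36\right) \left(467 + m{\left(4 \right)}\right) = \left(384 - 36\right) \left(467 + \frac{22}{4}\right) = 348 \left(467 + 22 \cdot \frac{1}{4}\right) = 348 \left(467 + \frac{11}{2}\right) = 348 \cdot \frac{945}{2} = 164430$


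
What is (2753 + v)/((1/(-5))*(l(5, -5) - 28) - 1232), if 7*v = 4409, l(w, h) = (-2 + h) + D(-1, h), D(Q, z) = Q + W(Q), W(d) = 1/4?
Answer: -473600/171479 ≈ -2.7619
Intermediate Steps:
W(d) = ¼
D(Q, z) = ¼ + Q (D(Q, z) = Q + ¼ = ¼ + Q)
l(w, h) = -11/4 + h (l(w, h) = (-2 + h) + (¼ - 1) = (-2 + h) - ¾ = -11/4 + h)
v = 4409/7 (v = (⅐)*4409 = 4409/7 ≈ 629.86)
(2753 + v)/((1/(-5))*(l(5, -5) - 28) - 1232) = (2753 + 4409/7)/((1/(-5))*((-11/4 - 5) - 28) - 1232) = 23680/(7*((1*(-⅕))*(-31/4 - 28) - 1232)) = 23680/(7*(-⅕*(-143/4) - 1232)) = 23680/(7*(143/20 - 1232)) = 23680/(7*(-24497/20)) = (23680/7)*(-20/24497) = -473600/171479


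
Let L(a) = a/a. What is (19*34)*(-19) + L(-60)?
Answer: -12273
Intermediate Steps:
L(a) = 1
(19*34)*(-19) + L(-60) = (19*34)*(-19) + 1 = 646*(-19) + 1 = -12274 + 1 = -12273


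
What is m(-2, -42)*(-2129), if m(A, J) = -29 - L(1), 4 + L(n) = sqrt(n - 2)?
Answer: 53225 + 2129*I ≈ 53225.0 + 2129.0*I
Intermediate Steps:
L(n) = -4 + sqrt(-2 + n) (L(n) = -4 + sqrt(n - 2) = -4 + sqrt(-2 + n))
m(A, J) = -25 - I (m(A, J) = -29 - (-4 + sqrt(-2 + 1)) = -29 - (-4 + sqrt(-1)) = -29 - (-4 + I) = -29 + (4 - I) = -25 - I)
m(-2, -42)*(-2129) = (-25 - I)*(-2129) = 53225 + 2129*I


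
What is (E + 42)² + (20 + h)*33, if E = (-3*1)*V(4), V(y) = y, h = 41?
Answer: 2913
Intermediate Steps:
E = -12 (E = -3*1*4 = -3*4 = -12)
(E + 42)² + (20 + h)*33 = (-12 + 42)² + (20 + 41)*33 = 30² + 61*33 = 900 + 2013 = 2913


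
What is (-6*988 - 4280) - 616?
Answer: -10824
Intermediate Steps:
(-6*988 - 4280) - 616 = (-5928 - 4280) - 616 = -10208 - 616 = -10824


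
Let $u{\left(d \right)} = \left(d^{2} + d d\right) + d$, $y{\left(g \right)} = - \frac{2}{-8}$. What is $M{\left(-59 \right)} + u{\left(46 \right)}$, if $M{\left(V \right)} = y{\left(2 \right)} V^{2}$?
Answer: $\frac{20593}{4} \approx 5148.3$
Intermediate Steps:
$y{\left(g \right)} = \frac{1}{4}$ ($y{\left(g \right)} = \left(-2\right) \left(- \frac{1}{8}\right) = \frac{1}{4}$)
$u{\left(d \right)} = d + 2 d^{2}$ ($u{\left(d \right)} = \left(d^{2} + d^{2}\right) + d = 2 d^{2} + d = d + 2 d^{2}$)
$M{\left(V \right)} = \frac{V^{2}}{4}$
$M{\left(-59 \right)} + u{\left(46 \right)} = \frac{\left(-59\right)^{2}}{4} + 46 \left(1 + 2 \cdot 46\right) = \frac{1}{4} \cdot 3481 + 46 \left(1 + 92\right) = \frac{3481}{4} + 46 \cdot 93 = \frac{3481}{4} + 4278 = \frac{20593}{4}$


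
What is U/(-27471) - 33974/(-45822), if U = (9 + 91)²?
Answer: 79179959/209796027 ≈ 0.37741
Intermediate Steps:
U = 10000 (U = 100² = 10000)
U/(-27471) - 33974/(-45822) = 10000/(-27471) - 33974/(-45822) = 10000*(-1/27471) - 33974*(-1/45822) = -10000/27471 + 16987/22911 = 79179959/209796027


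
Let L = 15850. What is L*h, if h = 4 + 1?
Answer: 79250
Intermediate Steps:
h = 5
L*h = 15850*5 = 79250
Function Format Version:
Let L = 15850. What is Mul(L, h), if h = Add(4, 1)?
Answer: 79250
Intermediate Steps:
h = 5
Mul(L, h) = Mul(15850, 5) = 79250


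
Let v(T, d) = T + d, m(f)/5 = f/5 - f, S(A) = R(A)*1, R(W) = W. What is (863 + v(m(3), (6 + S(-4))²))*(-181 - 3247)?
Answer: -2930940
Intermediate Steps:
S(A) = A (S(A) = A*1 = A)
m(f) = -4*f (m(f) = 5*(f/5 - f) = 5*(-4*f/5) = -4*f)
(863 + v(m(3), (6 + S(-4))²))*(-181 - 3247) = (863 + (-4*3 + (6 - 4)²))*(-181 - 3247) = (863 + (-12 + 2²))*(-3428) = (863 + (-12 + 4))*(-3428) = (863 - 8)*(-3428) = 855*(-3428) = -2930940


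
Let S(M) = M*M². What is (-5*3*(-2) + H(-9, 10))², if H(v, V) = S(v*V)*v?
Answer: 43047114660900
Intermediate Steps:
S(M) = M³
H(v, V) = V³*v⁴ (H(v, V) = (v*V)³*v = (V*v)³*v = (V³*v³)*v = V³*v⁴)
(-5*3*(-2) + H(-9, 10))² = (-5*3*(-2) + 10³*(-9)⁴)² = (-15*(-2) + 1000*6561)² = (30 + 6561000)² = 6561030² = 43047114660900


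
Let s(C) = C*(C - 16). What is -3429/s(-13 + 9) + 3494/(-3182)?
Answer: -5595299/127280 ≈ -43.961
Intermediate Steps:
s(C) = C*(-16 + C)
-3429/s(-13 + 9) + 3494/(-3182) = -3429*1/((-16 + (-13 + 9))*(-13 + 9)) + 3494/(-3182) = -3429*(-1/(4*(-16 - 4))) + 3494*(-1/3182) = -3429/((-4*(-20))) - 1747/1591 = -3429/80 - 1747/1591 = -5595299/127280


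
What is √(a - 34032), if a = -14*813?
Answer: 87*I*√6 ≈ 213.11*I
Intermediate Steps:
a = -11382
√(a - 34032) = √(-11382 - 34032) = √(-45414) = 87*I*√6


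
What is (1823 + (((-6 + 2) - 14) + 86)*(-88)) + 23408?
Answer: 19247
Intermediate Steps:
(1823 + (((-6 + 2) - 14) + 86)*(-88)) + 23408 = (1823 + ((-4 - 14) + 86)*(-88)) + 23408 = (1823 + (-18 + 86)*(-88)) + 23408 = (1823 + 68*(-88)) + 23408 = (1823 - 5984) + 23408 = -4161 + 23408 = 19247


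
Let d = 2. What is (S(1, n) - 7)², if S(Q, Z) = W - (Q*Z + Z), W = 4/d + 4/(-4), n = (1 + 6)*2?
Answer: 1156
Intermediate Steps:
n = 14 (n = 7*2 = 14)
W = 1 (W = 4/2 + 4/(-4) = 4*(½) + 4*(-¼) = 2 - 1 = 1)
S(Q, Z) = 1 - Z - Q*Z (S(Q, Z) = 1 - (Q*Z + Z) = 1 - (Z + Q*Z) = 1 + (-Z - Q*Z) = 1 - Z - Q*Z)
(S(1, n) - 7)² = ((1 - 1*14 - 1*1*14) - 7)² = ((1 - 14 - 14) - 7)² = (-27 - 7)² = (-34)² = 1156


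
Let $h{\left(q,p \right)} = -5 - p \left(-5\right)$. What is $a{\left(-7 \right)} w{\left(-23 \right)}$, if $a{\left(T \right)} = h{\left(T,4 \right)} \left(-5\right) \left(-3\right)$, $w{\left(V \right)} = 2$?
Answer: $450$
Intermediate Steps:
$h{\left(q,p \right)} = -5 + 5 p$ ($h{\left(q,p \right)} = -5 - - 5 p = -5 + 5 p$)
$a{\left(T \right)} = 225$ ($a{\left(T \right)} = \left(-5 + 5 \cdot 4\right) \left(-5\right) \left(-3\right) = \left(-5 + 20\right) \left(-5\right) \left(-3\right) = 15 \left(-5\right) \left(-3\right) = \left(-75\right) \left(-3\right) = 225$)
$a{\left(-7 \right)} w{\left(-23 \right)} = 225 \cdot 2 = 450$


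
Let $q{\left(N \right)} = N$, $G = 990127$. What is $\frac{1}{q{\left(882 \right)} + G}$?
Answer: $\frac{1}{991009} \approx 1.0091 \cdot 10^{-6}$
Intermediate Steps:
$\frac{1}{q{\left(882 \right)} + G} = \frac{1}{882 + 990127} = \frac{1}{991009}$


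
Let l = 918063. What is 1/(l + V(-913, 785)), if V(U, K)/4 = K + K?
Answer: 1/924343 ≈ 1.0818e-6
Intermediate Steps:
V(U, K) = 8*K (V(U, K) = 4*(K + K) = 4*(2*K) = 8*K)
1/(l + V(-913, 785)) = 1/(918063 + 8*785) = 1/(918063 + 6280) = 1/924343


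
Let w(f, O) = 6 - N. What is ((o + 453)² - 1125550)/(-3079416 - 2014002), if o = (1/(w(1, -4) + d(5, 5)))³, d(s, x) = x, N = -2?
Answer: 740384705231/4097492640527 ≈ 0.18069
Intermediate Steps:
w(f, O) = 8 (w(f, O) = 6 - 1*(-2) = 6 + 2 = 8)
o = 1/2197 (o = (1/(8 + 5))³ = (1/13)³ = 1/2197 ≈ 0.00045517)
((o + 453)² - 1125550)/(-3079416 - 2014002) = ((1/2197 + 453)² - 1125550)/(-3079416 - 2014002) = ((995242/2197)² - 1125550)/(-5093418) = (990506638564/4826809 - 1125550)*(-1/5093418) = -4442308231386/4826809*(-1/5093418) = 740384705231/4097492640527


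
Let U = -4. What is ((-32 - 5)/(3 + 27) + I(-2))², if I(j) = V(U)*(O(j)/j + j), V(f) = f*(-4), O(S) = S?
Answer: 267289/900 ≈ 296.99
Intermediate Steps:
V(f) = -4*f
I(j) = 16 + 16*j (I(j) = (-4*(-4))*(j/j + j) = 16*(1 + j) = 16 + 16*j)
((-32 - 5)/(3 + 27) + I(-2))² = ((-32 - 5)/(3 + 27) + (16 + 16*(-2)))² = (-37/30 + (16 - 32))² = (-37*1/30 - 16)² = (-37/30 - 16)² = (-517/30)² = 267289/900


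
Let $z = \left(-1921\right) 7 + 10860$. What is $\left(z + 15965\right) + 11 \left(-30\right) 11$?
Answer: $9748$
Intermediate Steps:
$z = -2587$ ($z = -13447 + 10860 = -2587$)
$\left(z + 15965\right) + 11 \left(-30\right) 11 = \left(-2587 + 15965\right) + 11 \left(-30\right) 11 = 13378 - 3630 = 9748$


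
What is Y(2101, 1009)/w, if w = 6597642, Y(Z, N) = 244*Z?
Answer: 256322/3298821 ≈ 0.077701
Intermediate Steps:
Y(2101, 1009)/w = (244*2101)/6597642 = 512644*(1/6597642) = 256322/3298821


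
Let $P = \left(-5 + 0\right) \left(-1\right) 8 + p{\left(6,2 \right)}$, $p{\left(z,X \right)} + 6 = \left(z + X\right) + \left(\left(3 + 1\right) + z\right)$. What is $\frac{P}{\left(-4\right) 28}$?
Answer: $- \frac{13}{28} \approx -0.46429$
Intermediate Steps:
$p{\left(z,X \right)} = -2 + X + 2 z$ ($p{\left(z,X \right)} = -6 + \left(\left(z + X\right) + \left(\left(3 + 1\right) + z\right)\right) = -6 + \left(\left(X + z\right) + \left(4 + z\right)\right) = -6 + \left(4 + X + 2 z\right) = -2 + X + 2 z$)
$P = 52$ ($P = \left(-5 + 0\right) \left(-1\right) 8 + \left(-2 + 2 + 2 \cdot 6\right) = \left(-5\right) \left(-1\right) 8 + \left(-2 + 2 + 12\right) = 5 \cdot 8 + 12 = 40 + 12 = 52$)
$\frac{P}{\left(-4\right) 28} = \frac{52}{\left(-4\right) 28} = \frac{52}{-112} = 52 \left(- \frac{1}{112}\right) = - \frac{13}{28}$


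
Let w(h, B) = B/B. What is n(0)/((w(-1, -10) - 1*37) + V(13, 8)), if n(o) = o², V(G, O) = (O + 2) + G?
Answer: 0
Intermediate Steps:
w(h, B) = 1
V(G, O) = 2 + G + O (V(G, O) = (2 + O) + G = 2 + G + O)
n(0)/((w(-1, -10) - 1*37) + V(13, 8)) = 0²/((1 - 1*37) + (2 + 13 + 8)) = 0/((1 - 37) + 23) = 0/(-36 + 23) = 0/(-13) = -1/13*0 = 0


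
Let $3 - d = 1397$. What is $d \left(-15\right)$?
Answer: $20910$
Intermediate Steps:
$d = -1394$ ($d = 3 - 1397 = -1394$)
$d \left(-15\right) = \left(-1394\right) \left(-15\right) = 20910$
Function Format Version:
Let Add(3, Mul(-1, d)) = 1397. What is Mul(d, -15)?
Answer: 20910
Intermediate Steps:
d = -1394 (d = Add(3, Mul(-1, 1397)) = Add(3, -1397) = -1394)
Mul(d, -15) = Mul(-1394, -15) = 20910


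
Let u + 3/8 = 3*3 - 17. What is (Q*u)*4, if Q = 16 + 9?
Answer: -1675/2 ≈ -837.50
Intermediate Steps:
u = -67/8 (u = -3/8 + (3*3 - 17) = -3/8 + (9 - 17) = -3/8 - 8 = -67/8 ≈ -8.3750)
Q = 25
(Q*u)*4 = (25*(-67/8))*4 = -1675/8*4 = -1675/2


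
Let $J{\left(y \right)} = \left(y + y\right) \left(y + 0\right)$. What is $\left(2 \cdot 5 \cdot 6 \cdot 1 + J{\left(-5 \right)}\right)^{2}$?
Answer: $12100$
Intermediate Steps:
$J{\left(y \right)} = 2 y^{2}$ ($J{\left(y \right)} = 2 y y = 2 y^{2}$)
$\left(2 \cdot 5 \cdot 6 \cdot 1 + J{\left(-5 \right)}\right)^{2} = \left(2 \cdot 5 \cdot 6 \cdot 1 + 2 \left(-5\right)^{2}\right)^{2} = \left(2 \cdot 30 \cdot 1 + 2 \cdot 25\right)^{2} = \left(60 \cdot 1 + 50\right)^{2} = \left(60 + 50\right)^{2} = 110^{2} = 12100$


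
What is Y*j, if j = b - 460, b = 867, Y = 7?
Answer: 2849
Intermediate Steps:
j = 407 (j = 867 - 460 = 407)
Y*j = 7*407 = 2849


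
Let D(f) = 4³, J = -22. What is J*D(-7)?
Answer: -1408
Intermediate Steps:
D(f) = 64
J*D(-7) = -22*64 = -1408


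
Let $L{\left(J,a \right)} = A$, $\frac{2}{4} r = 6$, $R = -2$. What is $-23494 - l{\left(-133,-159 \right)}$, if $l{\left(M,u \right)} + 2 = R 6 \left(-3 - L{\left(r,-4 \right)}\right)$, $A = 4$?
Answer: $-23576$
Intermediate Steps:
$r = 12$ ($r = 2 \cdot 6 = 12$)
$L{\left(J,a \right)} = 4$
$l{\left(M,u \right)} = 82$ ($l{\left(M,u \right)} = -2 + \left(-2\right) 6 \left(-3 - 4\right) = -2 - 12 \left(-3 - 4\right) = -2 - -84 = -2 + 84 = 82$)
$-23494 - l{\left(-133,-159 \right)} = -23494 - 82 = -23576$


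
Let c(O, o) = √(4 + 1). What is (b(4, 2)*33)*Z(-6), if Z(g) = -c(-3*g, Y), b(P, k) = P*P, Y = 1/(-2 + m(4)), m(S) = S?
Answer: -528*√5 ≈ -1180.6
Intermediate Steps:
Y = ½ (Y = 1/(-2 + 4) = 1/2 = ½ ≈ 0.50000)
c(O, o) = √5
b(P, k) = P²
Z(g) = -√5
(b(4, 2)*33)*Z(-6) = (4²*33)*(-√5) = (16*33)*(-√5) = 528*(-√5) = -528*√5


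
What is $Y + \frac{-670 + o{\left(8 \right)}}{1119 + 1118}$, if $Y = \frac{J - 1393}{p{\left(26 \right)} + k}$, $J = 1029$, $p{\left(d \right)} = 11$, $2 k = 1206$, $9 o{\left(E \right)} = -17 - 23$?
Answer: $- \frac{5527696}{6180831} \approx -0.89433$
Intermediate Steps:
$o{\left(E \right)} = - \frac{40}{9}$ ($o{\left(E \right)} = \frac{-17 - 23}{9} = \frac{1}{9} \left(-40\right) = - \frac{40}{9}$)
$k = 603$ ($k = \frac{1}{2} \cdot 1206 = 603$)
$Y = - \frac{182}{307}$ ($Y = \frac{1029 - 1393}{11 + 603} = - \frac{364}{614} = \left(-364\right) \frac{1}{614} = - \frac{182}{307} \approx -0.59283$)
$Y + \frac{-670 + o{\left(8 \right)}}{1119 + 1118} = - \frac{182}{307} + \frac{-670 - \frac{40}{9}}{1119 + 1118} = - \frac{182}{307} - \frac{6070}{9 \cdot 2237} = - \frac{182}{307} - \frac{6070}{20133} = - \frac{5527696}{6180831}$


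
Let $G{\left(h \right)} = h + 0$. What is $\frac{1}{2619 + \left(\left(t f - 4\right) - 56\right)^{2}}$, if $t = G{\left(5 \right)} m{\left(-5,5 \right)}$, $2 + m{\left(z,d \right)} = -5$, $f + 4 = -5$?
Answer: $\frac{1}{67644} \approx 1.4783 \cdot 10^{-5}$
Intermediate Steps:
$f = -9$ ($f = -4 - 5 = -9$)
$m{\left(z,d \right)} = -7$ ($m{\left(z,d \right)} = -2 - 5 = -7$)
$G{\left(h \right)} = h$
$t = -35$ ($t = 5 \left(-7\right) = -35$)
$\frac{1}{2619 + \left(\left(t f - 4\right) - 56\right)^{2}} = \frac{1}{2619 + \left(\left(\left(-35\right) \left(-9\right) - 4\right) - 56\right)^{2}} = \frac{1}{2619 + \left(\left(315 - 4\right) - 56\right)^{2}} = \frac{1}{2619 + \left(311 - 56\right)^{2}} = \frac{1}{2619 + 255^{2}} = \frac{1}{2619 + 65025} = \frac{1}{67644}$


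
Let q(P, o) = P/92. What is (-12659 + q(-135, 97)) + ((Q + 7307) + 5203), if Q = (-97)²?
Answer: 851785/92 ≈ 9258.5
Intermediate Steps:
Q = 9409
q(P, o) = P/92 (q(P, o) = P*(1/92) = P/92)
(-12659 + q(-135, 97)) + ((Q + 7307) + 5203) = (-12659 + (1/92)*(-135)) + ((9409 + 7307) + 5203) = (-12659 - 135/92) + (16716 + 5203) = -1164763/92 + 21919 = 851785/92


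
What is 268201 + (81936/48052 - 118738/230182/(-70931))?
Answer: 26302200088539211734/98068362408373 ≈ 2.6820e+5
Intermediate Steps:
268201 + (81936/48052 - 118738/230182/(-70931)) = 268201 + (81936*(1/48052) - 118738*1/230182*(-1/70931)) = 268201 + (20484/12013 - 59369/115091*(-1/70931)) = 268201 + (20484/12013 + 59369/8163519721) = 268201 + 167222251164761/98068362408373 = 26302200088539211734/98068362408373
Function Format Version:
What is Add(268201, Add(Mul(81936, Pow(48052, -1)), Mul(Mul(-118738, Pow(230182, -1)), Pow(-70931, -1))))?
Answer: Rational(26302200088539211734, 98068362408373) ≈ 2.6820e+5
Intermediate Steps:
Add(268201, Add(Mul(81936, Pow(48052, -1)), Mul(Mul(-118738, Pow(230182, -1)), Pow(-70931, -1)))) = Add(268201, Add(Mul(81936, Rational(1, 48052)), Mul(Mul(-118738, Rational(1, 230182)), Rational(-1, 70931)))) = Add(268201, Add(Rational(20484, 12013), Mul(Rational(-59369, 115091), Rational(-1, 70931)))) = Add(268201, Add(Rational(20484, 12013), Rational(59369, 8163519721))) = Add(268201, Rational(167222251164761, 98068362408373)) = Rational(26302200088539211734, 98068362408373)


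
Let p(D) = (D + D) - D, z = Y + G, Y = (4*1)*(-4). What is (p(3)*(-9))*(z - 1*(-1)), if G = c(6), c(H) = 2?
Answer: 351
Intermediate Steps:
G = 2
Y = -16 (Y = 4*(-4) = -16)
z = -14 (z = -16 + 2 = -14)
p(D) = D (p(D) = 2*D - D = D)
(p(3)*(-9))*(z - 1*(-1)) = (3*(-9))*(-14 - 1*(-1)) = -27*(-14 + 1) = -27*(-13) = 351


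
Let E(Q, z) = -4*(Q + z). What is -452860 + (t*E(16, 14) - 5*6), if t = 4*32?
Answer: -468250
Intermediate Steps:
t = 128
E(Q, z) = -4*Q - 4*z
-452860 + (t*E(16, 14) - 5*6) = -452860 + (128*(-4*16 - 4*14) - 5*6) = -452860 + (128*(-64 - 56) - 30) = -452860 + (128*(-120) - 30) = -452860 + (-15360 - 30) = -452860 - 15390 = -468250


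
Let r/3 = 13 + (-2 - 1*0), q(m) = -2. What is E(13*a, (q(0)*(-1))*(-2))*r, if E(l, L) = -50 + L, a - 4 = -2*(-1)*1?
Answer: -1782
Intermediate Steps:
a = 6 (a = 4 - 2*(-1)*1 = 4 + 2*1 = 4 + 2 = 6)
r = 33 (r = 3*(13 + (-2 - 1*0)) = 3*(13 + (-2 + 0)) = 3*(13 - 2) = 3*11 = 33)
E(13*a, (q(0)*(-1))*(-2))*r = (-50 - 2*(-1)*(-2))*33 = (-50 + 2*(-2))*33 = (-50 - 4)*33 = -54*33 = -1782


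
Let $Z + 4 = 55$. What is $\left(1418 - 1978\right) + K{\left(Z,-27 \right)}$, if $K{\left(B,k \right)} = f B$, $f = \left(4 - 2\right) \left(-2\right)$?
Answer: $-764$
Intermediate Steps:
$Z = 51$ ($Z = -4 + 55 = 51$)
$f = -4$ ($f = 2 \left(-2\right) = -4$)
$K{\left(B,k \right)} = - 4 B$
$\left(1418 - 1978\right) + K{\left(Z,-27 \right)} = \left(1418 - 1978\right) - 204 = -560 - 204 = -764$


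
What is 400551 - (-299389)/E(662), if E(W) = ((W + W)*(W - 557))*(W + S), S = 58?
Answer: 40092912313789/100094400 ≈ 4.0055e+5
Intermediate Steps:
E(W) = 2*W*(-557 + W)*(58 + W) (E(W) = ((W + W)*(W - 557))*(W + 58) = ((2*W)*(-557 + W))*(58 + W) = (2*W*(-557 + W))*(58 + W) = 2*W*(-557 + W)*(58 + W))
400551 - (-299389)/E(662) = 400551 - (-299389)/(2*662*(-32306 + 662² - 499*662)) = 400551 - (-299389)/(2*662*(-32306 + 438244 - 330338)) = 400551 - (-299389)/(2*662*75600) = 400551 - (-299389)/100094400 = 400551 - 1*(-299389/100094400) = 400551 + 299389/100094400 = 40092912313789/100094400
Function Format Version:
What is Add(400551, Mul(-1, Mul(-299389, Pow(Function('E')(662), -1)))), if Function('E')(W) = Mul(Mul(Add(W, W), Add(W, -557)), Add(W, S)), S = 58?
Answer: Rational(40092912313789, 100094400) ≈ 4.0055e+5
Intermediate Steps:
Function('E')(W) = Mul(2, W, Add(-557, W), Add(58, W)) (Function('E')(W) = Mul(Mul(Add(W, W), Add(W, -557)), Add(W, 58)) = Mul(Mul(Mul(2, W), Add(-557, W)), Add(58, W)) = Mul(Mul(2, W, Add(-557, W)), Add(58, W)) = Mul(2, W, Add(-557, W), Add(58, W)))
Add(400551, Mul(-1, Mul(-299389, Pow(Function('E')(662), -1)))) = Add(400551, Mul(-1, Mul(-299389, Pow(Mul(2, 662, Add(-32306, Pow(662, 2), Mul(-499, 662))), -1)))) = Add(400551, Mul(-1, Mul(-299389, Pow(Mul(2, 662, Add(-32306, 438244, -330338)), -1)))) = Add(400551, Mul(-1, Mul(-299389, Pow(Mul(2, 662, 75600), -1)))) = Add(400551, Mul(-1, Mul(-299389, Pow(100094400, -1)))) = Add(400551, Mul(-1, Mul(-299389, Rational(1, 100094400)))) = Add(400551, Mul(-1, Rational(-299389, 100094400))) = Add(400551, Rational(299389, 100094400)) = Rational(40092912313789, 100094400)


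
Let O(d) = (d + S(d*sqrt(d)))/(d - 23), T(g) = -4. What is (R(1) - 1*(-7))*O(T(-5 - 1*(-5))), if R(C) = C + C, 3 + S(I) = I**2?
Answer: 71/3 ≈ 23.667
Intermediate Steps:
S(I) = -3 + I**2
R(C) = 2*C
O(d) = (-3 + d + d**3)/(-23 + d) (O(d) = (d + (-3 + (d*sqrt(d))**2))/(d - 23) = (d + (-3 + (d**(3/2))**2))/(-23 + d) = (d + (-3 + d**3))/(-23 + d) = (-3 + d + d**3)/(-23 + d))
(R(1) - 1*(-7))*O(T(-5 - 1*(-5))) = (2*1 - 1*(-7))*((-3 - 4 + (-4)**3)/(-23 - 4)) = (2 + 7)*((-3 - 4 - 64)/(-27)) = 9*(-1/27*(-71)) = 9*(71/27) = 71/3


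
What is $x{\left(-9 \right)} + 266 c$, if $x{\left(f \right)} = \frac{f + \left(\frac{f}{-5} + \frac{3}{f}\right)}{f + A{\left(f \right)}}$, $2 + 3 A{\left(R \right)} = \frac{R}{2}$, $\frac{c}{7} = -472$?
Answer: $- \frac{294419214}{335} \approx -8.7886 \cdot 10^{5}$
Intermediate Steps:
$c = -3304$ ($c = 7 \left(-472\right) = -3304$)
$A{\left(R \right)} = - \frac{2}{3} + \frac{R}{6}$ ($A{\left(R \right)} = - \frac{2}{3} + \frac{R \frac{1}{2}}{3} = - \frac{2}{3} + \frac{\frac{1}{2} R}{3} = - \frac{2}{3} + \frac{R}{6}$)
$x{\left(f \right)} = \frac{\frac{3}{f} + \frac{4 f}{5}}{- \frac{2}{3} + \frac{7 f}{6}}$ ($x{\left(f \right)} = \frac{f + \left(\frac{f}{-5} + \frac{3}{f}\right)}{f + \left(- \frac{2}{3} + \frac{f}{6}\right)} = \frac{f + \left(f \left(- \frac{1}{5}\right) + \frac{3}{f}\right)}{- \frac{2}{3} + \frac{7 f}{6}} = \frac{f - \left(- \frac{3}{f} + \frac{f}{5}\right)}{- \frac{2}{3} + \frac{7 f}{6}} = \frac{\frac{3}{f} + \frac{4 f}{5}}{- \frac{2}{3} + \frac{7 f}{6}}$)
$x{\left(-9 \right)} + 266 c = \frac{6 \left(15 + 4 \left(-9\right)^{2}\right)}{5 \left(-9\right) \left(-4 + 7 \left(-9\right)\right)} + 266 \left(-3304\right) = \frac{6}{5} \left(- \frac{1}{9}\right) \frac{1}{-4 - 63} \left(15 + 4 \cdot 81\right) - 878864 = \frac{6}{5} \left(- \frac{1}{9}\right) \frac{1}{-67} \left(15 + 324\right) - 878864 = \frac{6}{5} \left(- \frac{1}{9}\right) \left(- \frac{1}{67}\right) 339 - 878864 = \frac{226}{335} - 878864 = - \frac{294419214}{335}$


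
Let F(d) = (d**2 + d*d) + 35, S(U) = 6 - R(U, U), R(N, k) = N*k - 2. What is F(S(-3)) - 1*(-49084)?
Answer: 49121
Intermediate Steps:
R(N, k) = -2 + N*k
S(U) = 8 - U**2 (S(U) = 6 - (-2 + U*U) = 6 - (-2 + U**2) = 6 + (2 - U**2) = 8 - U**2)
F(d) = 35 + 2*d**2 (F(d) = (d**2 + d**2) + 35 = 2*d**2 + 35 = 35 + 2*d**2)
F(S(-3)) - 1*(-49084) = (35 + 2*(8 - 1*(-3)**2)**2) - 1*(-49084) = (35 + 2*(8 - 1*9)**2) + 49084 = (35 + 2*(8 - 9)**2) + 49084 = (35 + 2*(-1)**2) + 49084 = (35 + 2*1) + 49084 = (35 + 2) + 49084 = 37 + 49084 = 49121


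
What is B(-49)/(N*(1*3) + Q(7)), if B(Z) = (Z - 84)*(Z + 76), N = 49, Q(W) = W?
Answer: -513/22 ≈ -23.318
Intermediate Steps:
B(Z) = (-84 + Z)*(76 + Z)
B(-49)/(N*(1*3) + Q(7)) = (-6384 + (-49)² - 8*(-49))/(49*(1*3) + 7) = (-6384 + 2401 + 392)/(49*3 + 7) = -3591/(147 + 7) = -3591/154 = -3591*1/154 = -513/22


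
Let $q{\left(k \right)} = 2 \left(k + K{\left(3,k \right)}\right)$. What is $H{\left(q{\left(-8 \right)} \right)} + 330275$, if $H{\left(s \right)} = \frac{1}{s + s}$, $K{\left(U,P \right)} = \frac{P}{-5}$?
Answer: $\frac{42275195}{128} \approx 3.3028 \cdot 10^{5}$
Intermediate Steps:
$K{\left(U,P \right)} = - \frac{P}{5}$ ($K{\left(U,P \right)} = P \left(- \frac{1}{5}\right) = - \frac{P}{5}$)
$q{\left(k \right)} = \frac{8 k}{5}$ ($q{\left(k \right)} = 2 \left(k - \frac{k}{5}\right) = 2 \frac{4 k}{5} = \frac{8 k}{5}$)
$H{\left(s \right)} = \frac{1}{2 s}$
$H{\left(q{\left(-8 \right)} \right)} + 330275 = \frac{1}{2 \cdot \frac{8}{5} \left(-8\right)} + 330275 = \frac{1}{2 \left(- \frac{64}{5}\right)} + 330275 = \frac{1}{2} \left(- \frac{5}{64}\right) + 330275 = - \frac{5}{128} + 330275 = \frac{42275195}{128}$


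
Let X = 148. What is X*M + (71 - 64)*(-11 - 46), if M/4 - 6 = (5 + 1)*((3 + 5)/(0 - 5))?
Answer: -12651/5 ≈ -2530.2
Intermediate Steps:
M = -72/5 (M = 24 + 4*((5 + 1)*((3 + 5)/(0 - 5))) = 24 + 4*(6*(8/(-5))) = 24 + 4*(6*(8*(-1/5))) = 24 + 4*(6*(-8/5)) = 24 + 4*(-48/5) = 24 - 192/5 = -72/5 ≈ -14.400)
X*M + (71 - 64)*(-11 - 46) = 148*(-72/5) + (71 - 64)*(-11 - 46) = -10656/5 + 7*(-57) = -10656/5 - 399 = -12651/5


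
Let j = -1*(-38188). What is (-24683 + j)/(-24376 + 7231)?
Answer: -2701/3429 ≈ -0.78769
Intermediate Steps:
j = 38188
(-24683 + j)/(-24376 + 7231) = (-24683 + 38188)/(-24376 + 7231) = 13505/(-17145) = 13505*(-1/17145) = -2701/3429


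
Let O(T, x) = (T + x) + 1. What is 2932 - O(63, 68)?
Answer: 2800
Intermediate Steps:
O(T, x) = 1 + T + x
2932 - O(63, 68) = 2932 - (1 + 63 + 68) = 2932 - 1*132 = 2932 - 132 = 2800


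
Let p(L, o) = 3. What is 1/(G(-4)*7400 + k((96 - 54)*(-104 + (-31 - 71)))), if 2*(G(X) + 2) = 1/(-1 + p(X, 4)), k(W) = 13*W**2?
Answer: 1/973129402 ≈ 1.0276e-9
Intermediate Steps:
G(X) = -7/4 (G(X) = -2 + 1/(2*(-1 + 3)) = -2 + (1/2)/2 = -2 + (1/2)*(1/2) = -2 + 1/4 = -7/4)
1/(G(-4)*7400 + k((96 - 54)*(-104 + (-31 - 71)))) = 1/(-7/4*7400 + 13*((96 - 54)*(-104 + (-31 - 71)))**2) = 1/(-12950 + 13*(42*(-104 - 102))**2) = 1/(-12950 + 13*(42*(-206))**2) = 1/(-12950 + 13*(-8652)**2) = 1/(-12950 + 13*74857104) = 1/(-12950 + 973142352) = 1/973129402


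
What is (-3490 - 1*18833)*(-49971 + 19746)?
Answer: 674712675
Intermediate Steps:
(-3490 - 1*18833)*(-49971 + 19746) = (-3490 - 18833)*(-30225) = -22323*(-30225) = 674712675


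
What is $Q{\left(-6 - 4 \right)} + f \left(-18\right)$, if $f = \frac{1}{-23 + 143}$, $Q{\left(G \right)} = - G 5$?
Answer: $\frac{997}{20} \approx 49.85$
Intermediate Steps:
$Q{\left(G \right)} = - 5 G$
$f = \frac{1}{120} \approx 0.0083333$
$Q{\left(-6 - 4 \right)} + f \left(-18\right) = - 5 \left(-6 - 4\right) + \frac{1}{120} \left(-18\right) = \left(-5\right) \left(-10\right) - \frac{3}{20} = 50 - \frac{3}{20} = \frac{997}{20}$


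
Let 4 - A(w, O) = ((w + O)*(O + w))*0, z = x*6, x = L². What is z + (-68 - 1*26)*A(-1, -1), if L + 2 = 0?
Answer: -352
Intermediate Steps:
L = -2 (L = -2 + 0 = -2)
x = 4 (x = (-2)² = 4)
z = 24 (z = 4*6 = 24)
A(w, O) = 4 (A(w, O) = 4 - (w + O)*(O + w)*0 = 4 - (O + w)*(O + w)*0 = 4 - (O + w)²*0 = 4 - 1*0 = 4 + 0 = 4)
z + (-68 - 1*26)*A(-1, -1) = 24 + (-68 - 1*26)*4 = 24 + (-68 - 26)*4 = 24 - 94*4 = 24 - 376 = -352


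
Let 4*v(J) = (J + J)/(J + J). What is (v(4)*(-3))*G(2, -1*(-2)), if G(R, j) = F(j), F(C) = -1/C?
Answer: 3/8 ≈ 0.37500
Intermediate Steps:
G(R, j) = -1/j
v(J) = ¼ (v(J) = ((J + J)/(J + J))/4 = ((2*J)/((2*J)))/4 = ((2*J)*(1/(2*J)))/4 = (¼)*1 = ¼)
(v(4)*(-3))*G(2, -1*(-2)) = ((¼)*(-3))*(-1/((-1*(-2)))) = -(-3)/(4*2) = -¾*(-½) = 3/8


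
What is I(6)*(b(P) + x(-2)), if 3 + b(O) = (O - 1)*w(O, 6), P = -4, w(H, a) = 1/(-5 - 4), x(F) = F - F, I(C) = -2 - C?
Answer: 176/9 ≈ 19.556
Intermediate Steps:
x(F) = 0
w(H, a) = -⅑ (w(H, a) = 1/(-9) = -⅑)
b(O) = -26/9 - O/9 (b(O) = -3 + (O - 1)*(-⅑) = -3 + (-1 + O)*(-⅑) = -3 + (⅑ - O/9) = -26/9 - O/9)
I(6)*(b(P) + x(-2)) = (-2 - 1*6)*((-26/9 - ⅑*(-4)) + 0) = (-2 - 6)*((-26/9 + 4/9) + 0) = -8*(-22/9 + 0) = -8*(-22/9) = 176/9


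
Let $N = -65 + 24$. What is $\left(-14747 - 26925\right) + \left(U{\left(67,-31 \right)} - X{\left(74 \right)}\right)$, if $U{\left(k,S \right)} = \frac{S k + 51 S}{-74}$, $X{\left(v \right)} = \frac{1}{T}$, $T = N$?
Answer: $- \frac{63141398}{1517} \approx -41623.0$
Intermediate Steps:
$N = -41$
$T = -41$
$X{\left(v \right)} = - \frac{1}{41}$ ($X{\left(v \right)} = \frac{1}{-41} = - \frac{1}{41}$)
$U{\left(k,S \right)} = - \frac{51 S}{74} - \frac{S k}{74}$ ($U{\left(k,S \right)} = \left(51 S + S k\right) \left(- \frac{1}{74}\right) = - \frac{51 S}{74} - \frac{S k}{74}$)
$\left(-14747 - 26925\right) + \left(U{\left(67,-31 \right)} - X{\left(74 \right)}\right) = \left(-14747 - 26925\right) - \left(- \frac{1}{41} - \frac{31 \left(51 + 67\right)}{74}\right) = -41672 - \left(- \frac{1}{41} - \frac{1829}{37}\right) = -41672 + \left(\frac{1829}{37} + \frac{1}{41}\right) = -41672 + \frac{75026}{1517} = - \frac{63141398}{1517}$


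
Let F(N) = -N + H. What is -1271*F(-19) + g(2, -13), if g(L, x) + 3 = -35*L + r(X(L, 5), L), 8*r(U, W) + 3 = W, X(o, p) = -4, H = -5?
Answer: -142937/8 ≈ -17867.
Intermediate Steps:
r(U, W) = -3/8 + W/8
F(N) = -5 - N (F(N) = -N - 5 = -5 - N)
g(L, x) = -27/8 - 279*L/8 (g(L, x) = -3 + (-35*L + (-3/8 + L/8)) = -3 + (-3/8 - 279*L/8) = -27/8 - 279*L/8)
-1271*F(-19) + g(2, -13) = -1271*(-5 - 1*(-19)) + (-27/8 - 279/8*2) = -1271*(-5 + 19) + (-27/8 - 279/4) = -1271*14 - 585/8 = -17794 - 585/8 = -142937/8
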